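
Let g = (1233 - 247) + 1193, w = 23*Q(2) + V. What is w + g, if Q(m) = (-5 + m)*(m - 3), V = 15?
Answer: 2263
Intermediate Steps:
Q(m) = (-5 + m)*(-3 + m)
w = 84 (w = 23*(15 + 2² - 8*2) + 15 = 23*(15 + 4 - 16) + 15 = 23*3 + 15 = 69 + 15 = 84)
g = 2179 (g = 986 + 1193 = 2179)
w + g = 84 + 2179 = 2263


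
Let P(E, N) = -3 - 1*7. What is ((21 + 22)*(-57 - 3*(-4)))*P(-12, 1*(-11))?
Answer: 19350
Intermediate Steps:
P(E, N) = -10 (P(E, N) = -3 - 7 = -10)
((21 + 22)*(-57 - 3*(-4)))*P(-12, 1*(-11)) = ((21 + 22)*(-57 - 3*(-4)))*(-10) = (43*(-57 + 12))*(-10) = (43*(-45))*(-10) = -1935*(-10) = 19350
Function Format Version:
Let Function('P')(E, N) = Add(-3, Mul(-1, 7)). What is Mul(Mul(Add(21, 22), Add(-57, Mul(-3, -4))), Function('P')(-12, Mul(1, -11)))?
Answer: 19350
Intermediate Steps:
Function('P')(E, N) = -10 (Function('P')(E, N) = Add(-3, -7) = -10)
Mul(Mul(Add(21, 22), Add(-57, Mul(-3, -4))), Function('P')(-12, Mul(1, -11))) = Mul(Mul(Add(21, 22), Add(-57, Mul(-3, -4))), -10) = Mul(Mul(43, Add(-57, 12)), -10) = Mul(Mul(43, -45), -10) = Mul(-1935, -10) = 19350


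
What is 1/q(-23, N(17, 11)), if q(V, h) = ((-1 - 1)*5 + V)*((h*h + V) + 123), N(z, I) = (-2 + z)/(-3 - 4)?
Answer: -49/169125 ≈ -0.00028973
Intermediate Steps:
N(z, I) = 2/7 - z/7 (N(z, I) = (-2 + z)/(-7) = (-2 + z)*(-1/7) = 2/7 - z/7)
q(V, h) = (-10 + V)*(123 + V + h**2) (q(V, h) = (-2*5 + V)*((h**2 + V) + 123) = (-10 + V)*((V + h**2) + 123) = (-10 + V)*(123 + V + h**2))
1/q(-23, N(17, 11)) = 1/(-1230 + (-23)**2 - 10*(2/7 - 1/7*17)**2 + 113*(-23) - 23*(2/7 - 1/7*17)**2) = 1/(-1230 + 529 - 10*(2/7 - 17/7)**2 - 2599 - 23*(2/7 - 17/7)**2) = 1/(-1230 + 529 - 10*(-15/7)**2 - 2599 - 23*(-15/7)**2) = 1/(-1230 + 529 - 10*225/49 - 2599 - 23*225/49) = 1/(-1230 + 529 - 2250/49 - 2599 - 5175/49) = 1/(-169125/49) = -49/169125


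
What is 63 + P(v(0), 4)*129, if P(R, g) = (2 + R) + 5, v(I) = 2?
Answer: 1224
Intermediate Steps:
P(R, g) = 7 + R
63 + P(v(0), 4)*129 = 63 + (7 + 2)*129 = 63 + 9*129 = 63 + 1161 = 1224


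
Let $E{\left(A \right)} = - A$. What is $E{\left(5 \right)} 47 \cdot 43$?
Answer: $-10105$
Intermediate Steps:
$E{\left(5 \right)} 47 \cdot 43 = \left(-1\right) 5 \cdot 47 \cdot 43 = \left(-5\right) 47 \cdot 43 = \left(-235\right) 43 = -10105$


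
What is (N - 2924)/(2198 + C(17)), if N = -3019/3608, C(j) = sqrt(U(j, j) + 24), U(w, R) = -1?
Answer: -11597539289/8715450524 + 10552811*sqrt(23)/17430901048 ≈ -1.3278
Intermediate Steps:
C(j) = sqrt(23) (C(j) = sqrt(-1 + 24) = sqrt(23))
N = -3019/3608 (N = -3019*1/3608 = -3019/3608 ≈ -0.83675)
(N - 2924)/(2198 + C(17)) = (-3019/3608 - 2924)/(2198 + sqrt(23)) = -10552811/(3608*(2198 + sqrt(23)))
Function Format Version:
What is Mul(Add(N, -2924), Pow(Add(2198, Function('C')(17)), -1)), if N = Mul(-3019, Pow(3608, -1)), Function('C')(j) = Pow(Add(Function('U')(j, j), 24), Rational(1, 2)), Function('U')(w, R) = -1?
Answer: Add(Rational(-11597539289, 8715450524), Mul(Rational(10552811, 17430901048), Pow(23, Rational(1, 2)))) ≈ -1.3278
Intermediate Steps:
Function('C')(j) = Pow(23, Rational(1, 2)) (Function('C')(j) = Pow(Add(-1, 24), Rational(1, 2)) = Pow(23, Rational(1, 2)))
N = Rational(-3019, 3608) (N = Mul(-3019, Rational(1, 3608)) = Rational(-3019, 3608) ≈ -0.83675)
Mul(Add(N, -2924), Pow(Add(2198, Function('C')(17)), -1)) = Mul(Add(Rational(-3019, 3608), -2924), Pow(Add(2198, Pow(23, Rational(1, 2))), -1)) = Mul(Rational(-10552811, 3608), Pow(Add(2198, Pow(23, Rational(1, 2))), -1))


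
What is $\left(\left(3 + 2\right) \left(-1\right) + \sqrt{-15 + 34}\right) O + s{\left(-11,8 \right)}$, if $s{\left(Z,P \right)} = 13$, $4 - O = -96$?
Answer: $-487 + 100 \sqrt{19} \approx -51.11$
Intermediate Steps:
$O = 100$ ($O = 4 - -96 = 4 + 96 = 100$)
$\left(\left(3 + 2\right) \left(-1\right) + \sqrt{-15 + 34}\right) O + s{\left(-11,8 \right)} = \left(\left(3 + 2\right) \left(-1\right) + \sqrt{-15 + 34}\right) 100 + 13 = \left(5 \left(-1\right) + \sqrt{19}\right) 100 + 13 = \left(-5 + \sqrt{19}\right) 100 + 13 = \left(-500 + 100 \sqrt{19}\right) + 13 = -487 + 100 \sqrt{19}$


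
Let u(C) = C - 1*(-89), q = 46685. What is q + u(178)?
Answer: 46952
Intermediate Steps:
u(C) = 89 + C (u(C) = C + 89 = 89 + C)
q + u(178) = 46685 + (89 + 178) = 46685 + 267 = 46952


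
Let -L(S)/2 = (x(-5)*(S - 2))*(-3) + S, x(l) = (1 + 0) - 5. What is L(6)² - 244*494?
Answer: -108872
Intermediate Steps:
x(l) = -4 (x(l) = 1 - 5 = -4)
L(S) = 48 - 26*S (L(S) = -2*(-4*(S - 2)*(-3) + S) = -2*(-4*(-2 + S)*(-3) + S) = -2*((8 - 4*S)*(-3) + S) = -2*((-24 + 12*S) + S) = -2*(-24 + 13*S) = 48 - 26*S)
L(6)² - 244*494 = (48 - 26*6)² - 244*494 = (48 - 156)² - 120536 = (-108)² - 120536 = 11664 - 120536 = -108872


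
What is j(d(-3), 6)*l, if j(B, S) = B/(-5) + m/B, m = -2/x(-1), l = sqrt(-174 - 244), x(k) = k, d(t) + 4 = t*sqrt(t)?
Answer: 3*(-7*sqrt(418) + 8*I*sqrt(1254))/(5*(-4*I + 3*sqrt(3))) ≈ -26.188 + 12.552*I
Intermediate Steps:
d(t) = -4 + t**(3/2) (d(t) = -4 + t*sqrt(t) = -4 + t**(3/2))
l = I*sqrt(418) (l = sqrt(-418) = I*sqrt(418) ≈ 20.445*I)
m = 2 (m = -2/(-1) = -2*(-1) = 2)
j(B, S) = 2/B - B/5 (j(B, S) = B/(-5) + 2/B = B*(-1/5) + 2/B = -B/5 + 2/B = 2/B - B/5)
j(d(-3), 6)*l = (2/(-4 + (-3)**(3/2)) - (-4 + (-3)**(3/2))/5)*(I*sqrt(418)) = (2/(-4 - 3*I*sqrt(3)) - (-4 - 3*I*sqrt(3))/5)*(I*sqrt(418)) = (2/(-4 - 3*I*sqrt(3)) + (4/5 + 3*I*sqrt(3)/5))*(I*sqrt(418)) = (4/5 + 2/(-4 - 3*I*sqrt(3)) + 3*I*sqrt(3)/5)*(I*sqrt(418)) = I*sqrt(418)*(4/5 + 2/(-4 - 3*I*sqrt(3)) + 3*I*sqrt(3)/5)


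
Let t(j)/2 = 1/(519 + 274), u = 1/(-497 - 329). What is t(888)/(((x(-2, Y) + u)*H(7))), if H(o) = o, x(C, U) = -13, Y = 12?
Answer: -236/8516027 ≈ -2.7712e-5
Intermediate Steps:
u = -1/826 (u = 1/(-826) = -1/826 ≈ -0.0012107)
t(j) = 2/793 (t(j) = 2/(519 + 274) = 2/793)
t(888)/(((x(-2, Y) + u)*H(7))) = 2/(793*(((-13 - 1/826)*7))) = 2/(793*((-10739/826*7))) = 2/(793*(-10739/118)) = (2/793)*(-118/10739) = -236/8516027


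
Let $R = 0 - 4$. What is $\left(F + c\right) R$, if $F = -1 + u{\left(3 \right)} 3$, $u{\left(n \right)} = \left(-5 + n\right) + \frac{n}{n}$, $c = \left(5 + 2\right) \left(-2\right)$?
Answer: $72$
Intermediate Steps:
$R = -4$ ($R = 0 - 4 = -4$)
$c = -14$ ($c = 7 \left(-2\right) = -14$)
$u{\left(n \right)} = -4 + n$ ($u{\left(n \right)} = \left(-5 + n\right) + 1 = -4 + n$)
$F = -4$ ($F = -1 + \left(-4 + 3\right) 3 = -1 - 3 = -4$)
$\left(F + c\right) R = \left(-4 - 14\right) \left(-4\right) = \left(-18\right) \left(-4\right) = 72$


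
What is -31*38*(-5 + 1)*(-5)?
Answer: -23560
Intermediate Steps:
-31*38*(-5 + 1)*(-5) = -1178*(-4*(-5)) = -1178*20 = -1*23560 = -23560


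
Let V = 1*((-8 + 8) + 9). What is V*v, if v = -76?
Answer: -684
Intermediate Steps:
V = 9 (V = 1*(0 + 9) = 1*9 = 9)
V*v = 9*(-76) = -684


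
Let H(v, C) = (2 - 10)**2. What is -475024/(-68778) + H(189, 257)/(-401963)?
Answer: 95468835160/13823105607 ≈ 6.9065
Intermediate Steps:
H(v, C) = 64 (H(v, C) = (-8)**2 = 64)
-475024/(-68778) + H(189, 257)/(-401963) = -475024/(-68778) + 64/(-401963) = -475024*(-1/68778) + 64*(-1/401963) = 237512/34389 - 64/401963 = 95468835160/13823105607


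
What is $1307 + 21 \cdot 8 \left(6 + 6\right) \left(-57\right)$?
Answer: $-113605$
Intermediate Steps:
$1307 + 21 \cdot 8 \left(6 + 6\right) \left(-57\right) = 1307 + 168 \cdot 12 \left(-57\right) = 1307 + 168 \left(-684\right) = 1307 - 114912 = -113605$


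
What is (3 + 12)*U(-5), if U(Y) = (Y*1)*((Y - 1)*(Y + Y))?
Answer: -4500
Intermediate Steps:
U(Y) = 2*Y²*(-1 + Y) (U(Y) = Y*((-1 + Y)*(2*Y)) = Y*(2*Y*(-1 + Y)) = 2*Y²*(-1 + Y))
(3 + 12)*U(-5) = (3 + 12)*(2*(-5)²*(-1 - 5)) = 15*(2*25*(-6)) = 15*(-300) = -4500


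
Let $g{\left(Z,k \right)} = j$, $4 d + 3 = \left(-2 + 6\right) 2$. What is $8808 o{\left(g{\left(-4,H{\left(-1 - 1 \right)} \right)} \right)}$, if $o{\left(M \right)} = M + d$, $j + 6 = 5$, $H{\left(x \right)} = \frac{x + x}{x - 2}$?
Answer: $2202$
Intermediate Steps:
$H{\left(x \right)} = \frac{2 x}{-2 + x}$
$d = \frac{5}{4}$ ($d = - \frac{3}{4} + \frac{\left(-2 + 6\right) 2}{4} = - \frac{3}{4} + \frac{4 \cdot 2}{4} = - \frac{3}{4} + \frac{1}{4} \cdot 8 = - \frac{3}{4} + 2 = \frac{5}{4} \approx 1.25$)
$j = -1$ ($j = -6 + 5 = -1$)
$g{\left(Z,k \right)} = -1$
$o{\left(M \right)} = \frac{5}{4} + M$ ($o{\left(M \right)} = M + \frac{5}{4} = \frac{5}{4} + M$)
$8808 o{\left(g{\left(-4,H{\left(-1 - 1 \right)} \right)} \right)} = 8808 \left(\frac{5}{4} - 1\right) = 8808 \cdot \frac{1}{4} = 2202$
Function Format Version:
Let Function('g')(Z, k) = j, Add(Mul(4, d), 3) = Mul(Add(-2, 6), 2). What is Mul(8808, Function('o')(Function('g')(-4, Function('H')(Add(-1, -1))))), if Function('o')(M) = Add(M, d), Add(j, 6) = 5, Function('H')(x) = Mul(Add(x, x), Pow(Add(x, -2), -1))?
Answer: 2202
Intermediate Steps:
Function('H')(x) = Mul(2, x, Pow(Add(-2, x), -1)) (Function('H')(x) = Mul(Mul(2, x), Pow(Add(-2, x), -1)) = Mul(2, x, Pow(Add(-2, x), -1)))
d = Rational(5, 4) (d = Add(Rational(-3, 4), Mul(Rational(1, 4), Mul(Add(-2, 6), 2))) = Add(Rational(-3, 4), Mul(Rational(1, 4), Mul(4, 2))) = Add(Rational(-3, 4), Mul(Rational(1, 4), 8)) = Add(Rational(-3, 4), 2) = Rational(5, 4) ≈ 1.2500)
j = -1 (j = Add(-6, 5) = -1)
Function('g')(Z, k) = -1
Function('o')(M) = Add(Rational(5, 4), M) (Function('o')(M) = Add(M, Rational(5, 4)) = Add(Rational(5, 4), M))
Mul(8808, Function('o')(Function('g')(-4, Function('H')(Add(-1, -1))))) = Mul(8808, Add(Rational(5, 4), -1)) = Mul(8808, Rational(1, 4)) = 2202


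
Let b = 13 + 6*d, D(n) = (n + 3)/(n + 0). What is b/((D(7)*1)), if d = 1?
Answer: 133/10 ≈ 13.300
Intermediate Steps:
D(n) = (3 + n)/n
b = 19 (b = 13 + 6*1 = 13 + 6 = 19)
b/((D(7)*1)) = 19/((((3 + 7)/7)*1)) = 19/((((⅐)*10)*1)) = 19/(((10/7)*1)) = 19/(10/7) = 19*(7/10) = 133/10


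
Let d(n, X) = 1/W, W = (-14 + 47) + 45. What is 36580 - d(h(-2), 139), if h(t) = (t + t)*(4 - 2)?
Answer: 2853239/78 ≈ 36580.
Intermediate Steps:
h(t) = 4*t (h(t) = (2*t)*2 = 4*t)
W = 78 (W = 33 + 45 = 78)
d(n, X) = 1/78
36580 - d(h(-2), 139) = 36580 - 1*1/78 = 36580 - 1/78 = 2853239/78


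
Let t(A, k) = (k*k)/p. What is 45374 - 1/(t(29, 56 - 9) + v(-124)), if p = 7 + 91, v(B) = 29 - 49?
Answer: 11298028/249 ≈ 45374.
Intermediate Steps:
v(B) = -20
p = 98
t(A, k) = k²/98 (t(A, k) = (k*k)/98 = k²*(1/98) = k²/98)
45374 - 1/(t(29, 56 - 9) + v(-124)) = 45374 - 1/((56 - 9)²/98 - 20) = 45374 - 1/((1/98)*47² - 20) = 45374 - 1/((1/98)*2209 - 20) = 45374 - 1/(2209/98 - 20) = 45374 - 1/249/98 = 45374 - 1*98/249 = 45374 - 98/249 = 11298028/249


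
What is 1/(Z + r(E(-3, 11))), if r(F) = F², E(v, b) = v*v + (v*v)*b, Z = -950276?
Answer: -1/938612 ≈ -1.0654e-6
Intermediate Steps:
E(v, b) = v² + b*v² (E(v, b) = v² + v²*b = v² + b*v²)
1/(Z + r(E(-3, 11))) = 1/(-950276 + ((-3)²*(1 + 11))²) = 1/(-950276 + (9*12)²) = 1/(-950276 + 108²) = 1/(-950276 + 11664) = 1/(-938612) = -1/938612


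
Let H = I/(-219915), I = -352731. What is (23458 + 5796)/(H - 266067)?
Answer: -1072232235/9751961929 ≈ -0.10995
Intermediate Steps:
H = 117577/73305 (H = -352731/(-219915) = -352731*(-1/219915) = 117577/73305 ≈ 1.6039)
(23458 + 5796)/(H - 266067) = (23458 + 5796)/(117577/73305 - 266067) = 29254/(-19503923858/73305) = 29254*(-73305/19503923858) = -1072232235/9751961929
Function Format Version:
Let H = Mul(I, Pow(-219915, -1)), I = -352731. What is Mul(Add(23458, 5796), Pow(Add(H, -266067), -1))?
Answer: Rational(-1072232235, 9751961929) ≈ -0.10995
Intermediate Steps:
H = Rational(117577, 73305) (H = Mul(-352731, Pow(-219915, -1)) = Mul(-352731, Rational(-1, 219915)) = Rational(117577, 73305) ≈ 1.6039)
Mul(Add(23458, 5796), Pow(Add(H, -266067), -1)) = Mul(Add(23458, 5796), Pow(Add(Rational(117577, 73305), -266067), -1)) = Mul(29254, Pow(Rational(-19503923858, 73305), -1)) = Mul(29254, Rational(-73305, 19503923858)) = Rational(-1072232235, 9751961929)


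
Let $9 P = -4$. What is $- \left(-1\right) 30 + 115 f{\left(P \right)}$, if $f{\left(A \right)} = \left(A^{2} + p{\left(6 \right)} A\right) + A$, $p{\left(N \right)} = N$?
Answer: $- \frac{24710}{81} \approx -305.06$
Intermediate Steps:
$P = - \frac{4}{9}$ ($P = \frac{1}{9} \left(-4\right) = - \frac{4}{9} \approx -0.44444$)
$f{\left(A \right)} = A^{2} + 7 A$ ($f{\left(A \right)} = \left(A^{2} + 6 A\right) + A = A^{2} + 7 A$)
$- \left(-1\right) 30 + 115 f{\left(P \right)} = - \left(-1\right) 30 + 115 \left(- \frac{4 \left(7 - \frac{4}{9}\right)}{9}\right) = \left(-1\right) \left(-30\right) + 115 \left(\left(- \frac{4}{9}\right) \frac{59}{9}\right) = 30 + 115 \left(- \frac{236}{81}\right) = 30 - \frac{27140}{81} = - \frac{24710}{81}$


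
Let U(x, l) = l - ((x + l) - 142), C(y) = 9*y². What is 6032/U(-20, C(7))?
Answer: 3016/81 ≈ 37.235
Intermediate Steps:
U(x, l) = 142 - x (U(x, l) = l - ((l + x) - 142) = l - (-142 + l + x) = l + (142 - l - x) = 142 - x)
6032/U(-20, C(7)) = 6032/(142 - 1*(-20)) = 6032/(142 + 20) = 6032/162 = 6032*(1/162) = 3016/81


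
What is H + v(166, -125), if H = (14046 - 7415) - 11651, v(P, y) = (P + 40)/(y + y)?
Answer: -627603/125 ≈ -5020.8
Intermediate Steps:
v(P, y) = (40 + P)/(2*y) (v(P, y) = (40 + P)/((2*y)) = (40 + P)*(1/(2*y)) = (40 + P)/(2*y))
H = -5020 (H = 6631 - 11651 = -5020)
H + v(166, -125) = -5020 + (½)*(40 + 166)/(-125) = -5020 + (½)*(-1/125)*206 = -5020 - 103/125 = -627603/125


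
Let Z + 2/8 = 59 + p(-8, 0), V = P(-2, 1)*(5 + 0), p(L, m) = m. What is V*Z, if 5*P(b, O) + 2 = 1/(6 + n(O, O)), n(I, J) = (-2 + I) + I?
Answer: -2585/24 ≈ -107.71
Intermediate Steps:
n(I, J) = -2 + 2*I
P(b, O) = -⅖ + 1/(5*(4 + 2*O)) (P(b, O) = -⅖ + 1/(5*(6 + (-2 + 2*O))) = -⅖ + 1/(5*(4 + 2*O)))
V = -11/6 (V = ((-7 - 4*1)/(10*(2 + 1)))*(5 + 0) = ((⅒)*(-7 - 4)/3)*5 = ((⅒)*(⅓)*(-11))*5 = -11/30*5 = -11/6 ≈ -1.8333)
Z = 235/4 (Z = -¼ + (59 + 0) = -¼ + 59 = 235/4 ≈ 58.750)
V*Z = -11/6*235/4 = -2585/24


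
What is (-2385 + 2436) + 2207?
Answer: 2258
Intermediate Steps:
(-2385 + 2436) + 2207 = 51 + 2207 = 2258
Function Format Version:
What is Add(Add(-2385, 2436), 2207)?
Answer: 2258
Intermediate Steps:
Add(Add(-2385, 2436), 2207) = Add(51, 2207) = 2258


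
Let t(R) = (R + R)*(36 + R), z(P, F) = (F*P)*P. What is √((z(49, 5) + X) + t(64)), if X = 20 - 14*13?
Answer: √24643 ≈ 156.98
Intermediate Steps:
z(P, F) = F*P²
X = -162 (X = 20 - 182 = -162)
t(R) = 2*R*(36 + R) (t(R) = (2*R)*(36 + R) = 2*R*(36 + R))
√((z(49, 5) + X) + t(64)) = √((5*49² - 162) + 2*64*(36 + 64)) = √((5*2401 - 162) + 2*64*100) = √((12005 - 162) + 12800) = √(11843 + 12800) = √24643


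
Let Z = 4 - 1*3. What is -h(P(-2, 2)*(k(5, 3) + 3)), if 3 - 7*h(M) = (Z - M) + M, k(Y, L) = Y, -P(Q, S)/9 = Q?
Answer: -2/7 ≈ -0.28571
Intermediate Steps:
P(Q, S) = -9*Q
Z = 1 (Z = 4 - 3 = 1)
h(M) = 2/7 (h(M) = 3/7 - ((1 - M) + M)/7 = 3/7 - ⅐*1 = 3/7 - ⅐ = 2/7)
-h(P(-2, 2)*(k(5, 3) + 3)) = -1*2/7 = -2/7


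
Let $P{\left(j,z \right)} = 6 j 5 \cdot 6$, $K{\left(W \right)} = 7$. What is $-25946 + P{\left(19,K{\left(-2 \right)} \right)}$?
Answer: $-22526$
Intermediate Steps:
$P{\left(j,z \right)} = 180 j$ ($P{\left(j,z \right)} = 6 \cdot 5 j 6 = 30 j 6 = 180 j$)
$-25946 + P{\left(19,K{\left(-2 \right)} \right)} = -25946 + 180 \cdot 19 = -25946 + 3420 = -22526$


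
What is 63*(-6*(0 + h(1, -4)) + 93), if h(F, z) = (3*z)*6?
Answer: 33075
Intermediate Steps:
h(F, z) = 18*z
63*(-6*(0 + h(1, -4)) + 93) = 63*(-6*(0 + 18*(-4)) + 93) = 63*(-6*(0 - 72) + 93) = 63*(-6*(-72) + 93) = 63*(432 + 93) = 63*525 = 33075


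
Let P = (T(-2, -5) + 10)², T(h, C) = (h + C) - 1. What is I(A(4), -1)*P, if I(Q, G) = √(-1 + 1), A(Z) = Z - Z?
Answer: 0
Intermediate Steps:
A(Z) = 0
I(Q, G) = 0 (I(Q, G) = √0 = 0)
T(h, C) = -1 + C + h (T(h, C) = (C + h) - 1 = -1 + C + h)
P = 4 (P = ((-1 - 5 - 2) + 10)² = (-8 + 10)² = 2² = 4)
I(A(4), -1)*P = 0*4 = 0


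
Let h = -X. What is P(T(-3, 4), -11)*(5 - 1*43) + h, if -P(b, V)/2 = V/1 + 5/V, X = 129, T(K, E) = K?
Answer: -10995/11 ≈ -999.54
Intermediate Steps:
h = -129 (h = -1*129 = -129)
P(b, V) = -10/V - 2*V (P(b, V) = -2*(V/1 + 5/V) = -2*(V*1 + 5/V) = -2*(V + 5/V) = -10/V - 2*V)
P(T(-3, 4), -11)*(5 - 1*43) + h = (-10/(-11) - 2*(-11))*(5 - 1*43) - 129 = (-10*(-1/11) + 22)*(5 - 43) - 129 = (10/11 + 22)*(-38) - 129 = (252/11)*(-38) - 129 = -9576/11 - 129 = -10995/11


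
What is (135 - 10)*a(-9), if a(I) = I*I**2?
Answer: -91125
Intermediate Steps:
a(I) = I**3
(135 - 10)*a(-9) = (135 - 10)*(-9)**3 = 125*(-729) = -91125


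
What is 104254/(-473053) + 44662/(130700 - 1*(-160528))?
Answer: -94226437/1405778358 ≈ -0.067028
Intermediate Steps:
104254/(-473053) + 44662/(130700 - 1*(-160528)) = 104254*(-1/473053) + 44662/(130700 + 160528) = -104254/473053 + 44662/291228 = -104254/473053 + 44662*(1/291228) = -104254/473053 + 22331/145614 = -94226437/1405778358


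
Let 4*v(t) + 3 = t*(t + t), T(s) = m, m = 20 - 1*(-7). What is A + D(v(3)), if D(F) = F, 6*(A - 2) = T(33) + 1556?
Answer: 3235/12 ≈ 269.58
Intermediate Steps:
m = 27 (m = 20 + 7 = 27)
T(s) = 27
A = 1595/6 (A = 2 + (27 + 1556)/6 = 2 + (⅙)*1583 = 2 + 1583/6 = 1595/6 ≈ 265.83)
v(t) = -¾ + t²/2 (v(t) = -¾ + (t*(t + t))/4 = -¾ + (t*(2*t))/4 = -¾ + (2*t²)/4 = -¾ + t²/2)
A + D(v(3)) = 1595/6 + (-¾ + (½)*3²) = 1595/6 + (-¾ + (½)*9) = 1595/6 + (-¾ + 9/2) = 1595/6 + 15/4 = 3235/12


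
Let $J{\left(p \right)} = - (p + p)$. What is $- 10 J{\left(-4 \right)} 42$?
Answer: $-3360$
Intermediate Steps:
$J{\left(p \right)} = - 2 p$
$- 10 J{\left(-4 \right)} 42 = - 10 \left(\left(-2\right) \left(-4\right)\right) 42 = \left(-10\right) 8 \cdot 42 = \left(-80\right) 42 = -3360$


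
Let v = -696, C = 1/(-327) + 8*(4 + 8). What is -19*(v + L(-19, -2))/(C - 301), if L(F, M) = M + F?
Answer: -4454721/67036 ≈ -66.453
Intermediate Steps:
L(F, M) = F + M
C = 31391/327 (C = -1/327 + 8*12 = -1/327 + 96 = 31391/327 ≈ 95.997)
-19*(v + L(-19, -2))/(C - 301) = -19*(-696 + (-19 - 2))/(31391/327 - 301) = -19*(-696 - 21)/(-67036/327) = -(-13623)*(-327)/67036 = -19*234459/67036 = -4454721/67036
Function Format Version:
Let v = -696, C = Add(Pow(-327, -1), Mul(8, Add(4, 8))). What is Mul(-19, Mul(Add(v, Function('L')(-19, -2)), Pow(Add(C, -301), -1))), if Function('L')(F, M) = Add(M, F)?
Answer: Rational(-4454721, 67036) ≈ -66.453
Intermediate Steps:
Function('L')(F, M) = Add(F, M)
C = Rational(31391, 327) (C = Add(Rational(-1, 327), Mul(8, 12)) = Add(Rational(-1, 327), 96) = Rational(31391, 327) ≈ 95.997)
Mul(-19, Mul(Add(v, Function('L')(-19, -2)), Pow(Add(C, -301), -1))) = Mul(-19, Mul(Add(-696, Add(-19, -2)), Pow(Add(Rational(31391, 327), -301), -1))) = Mul(-19, Mul(Add(-696, -21), Pow(Rational(-67036, 327), -1))) = Mul(-19, Mul(-717, Rational(-327, 67036))) = Mul(-19, Rational(234459, 67036)) = Rational(-4454721, 67036)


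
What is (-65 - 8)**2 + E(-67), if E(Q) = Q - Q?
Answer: 5329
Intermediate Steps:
E(Q) = 0
(-65 - 8)**2 + E(-67) = (-65 - 8)**2 + 0 = (-73)**2 + 0 = 5329 + 0 = 5329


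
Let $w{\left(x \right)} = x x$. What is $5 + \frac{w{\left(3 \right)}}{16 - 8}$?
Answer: $\frac{49}{8} \approx 6.125$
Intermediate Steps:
$w{\left(x \right)} = x^{2}$
$5 + \frac{w{\left(3 \right)}}{16 - 8} = 5 + \frac{3^{2}}{16 - 8} = 5 + \frac{9}{8} = \frac{49}{8}$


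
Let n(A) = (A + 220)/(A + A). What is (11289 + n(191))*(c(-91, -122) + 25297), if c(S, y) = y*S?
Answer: 156981934791/382 ≈ 4.1095e+8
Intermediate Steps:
n(A) = (220 + A)/(2*A) (n(A) = (220 + A)/((2*A)) = (220 + A)*(1/(2*A)) = (220 + A)/(2*A))
c(S, y) = S*y
(11289 + n(191))*(c(-91, -122) + 25297) = (11289 + (½)*(220 + 191)/191)*(-91*(-122) + 25297) = (11289 + (½)*(1/191)*411)*(11102 + 25297) = (11289 + 411/382)*36399 = (4312809/382)*36399 = 156981934791/382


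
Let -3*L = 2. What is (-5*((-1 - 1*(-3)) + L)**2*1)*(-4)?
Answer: 320/9 ≈ 35.556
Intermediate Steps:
L = -2/3 (L = -1/3*2 = -2/3 ≈ -0.66667)
(-5*((-1 - 1*(-3)) + L)**2*1)*(-4) = (-5*((-1 - 1*(-3)) - 2/3)**2*1)*(-4) = (-5*((-1 + 3) - 2/3)**2*1)*(-4) = (-5*(2 - 2/3)**2*1)*(-4) = (-5*(4/3)**2*1)*(-4) = (-5*16/9*1)*(-4) = -80/9*1*(-4) = -80/9*(-4) = 320/9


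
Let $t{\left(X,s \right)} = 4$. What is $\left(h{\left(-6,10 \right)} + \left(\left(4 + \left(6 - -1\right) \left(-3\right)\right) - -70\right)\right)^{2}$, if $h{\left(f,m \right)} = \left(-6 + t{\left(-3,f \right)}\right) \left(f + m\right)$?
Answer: $2025$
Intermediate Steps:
$h{\left(f,m \right)} = - 2 f - 2 m$ ($h{\left(f,m \right)} = \left(-6 + 4\right) \left(f + m\right) = - 2 \left(f + m\right) = - 2 f - 2 m$)
$\left(h{\left(-6,10 \right)} + \left(\left(4 + \left(6 - -1\right) \left(-3\right)\right) - -70\right)\right)^{2} = \left(\left(\left(-2\right) \left(-6\right) - 20\right) + \left(\left(4 + \left(6 - -1\right) \left(-3\right)\right) - -70\right)\right)^{2} = \left(\left(12 - 20\right) + \left(\left(4 + \left(6 + 1\right) \left(-3\right)\right) + 70\right)\right)^{2} = \left(-8 + \left(\left(4 + 7 \left(-3\right)\right) + 70\right)\right)^{2} = \left(-8 + \left(\left(4 - 21\right) + 70\right)\right)^{2} = \left(-8 + \left(-17 + 70\right)\right)^{2} = \left(-8 + 53\right)^{2} = 45^{2} = 2025$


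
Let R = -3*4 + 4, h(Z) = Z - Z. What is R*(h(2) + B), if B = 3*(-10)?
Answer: 240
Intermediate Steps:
h(Z) = 0
R = -8 (R = -12 + 4 = -8)
B = -30
R*(h(2) + B) = -8*(0 - 30) = -8*(-30) = 240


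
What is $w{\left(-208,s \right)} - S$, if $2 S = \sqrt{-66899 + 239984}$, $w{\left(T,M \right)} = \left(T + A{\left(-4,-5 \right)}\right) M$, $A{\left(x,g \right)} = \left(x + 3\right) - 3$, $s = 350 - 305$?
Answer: $-9540 - \frac{\sqrt{173085}}{2} \approx -9748.0$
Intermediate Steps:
$s = 45$
$A{\left(x,g \right)} = x$ ($A{\left(x,g \right)} = \left(3 + x\right) - 3 = x$)
$w{\left(T,M \right)} = M \left(-4 + T\right)$ ($w{\left(T,M \right)} = \left(T - 4\right) M = \left(-4 + T\right) M = M \left(-4 + T\right)$)
$S = \frac{\sqrt{173085}}{2}$ ($S = \frac{\sqrt{-66899 + 239984}}{2} = \frac{\sqrt{173085}}{2} \approx 208.02$)
$w{\left(-208,s \right)} - S = 45 \left(-4 - 208\right) - \frac{\sqrt{173085}}{2} = 45 \left(-212\right) - \frac{\sqrt{173085}}{2} = -9540 - \frac{\sqrt{173085}}{2}$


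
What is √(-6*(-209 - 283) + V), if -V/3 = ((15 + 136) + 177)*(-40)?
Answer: 2*√10578 ≈ 205.70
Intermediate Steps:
V = 39360 (V = -3*((15 + 136) + 177)*(-40) = -3*(151 + 177)*(-40) = -984*(-40) = -3*(-13120) = 39360)
√(-6*(-209 - 283) + V) = √(-6*(-209 - 283) + 39360) = √(-6*(-492) + 39360) = √(2952 + 39360) = √42312 = 2*√10578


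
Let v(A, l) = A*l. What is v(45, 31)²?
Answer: 1946025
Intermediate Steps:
v(45, 31)² = (45*31)² = 1395² = 1946025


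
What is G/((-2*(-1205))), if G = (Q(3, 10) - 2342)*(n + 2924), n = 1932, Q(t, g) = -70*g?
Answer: -7385976/1205 ≈ -6129.4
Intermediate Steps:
G = -14771952 (G = (-70*10 - 2342)*(1932 + 2924) = (-700 - 2342)*4856 = -3042*4856 = -14771952)
G/((-2*(-1205))) = -14771952/((-2*(-1205))) = -14771952/2410 = -14771952*1/2410 = -7385976/1205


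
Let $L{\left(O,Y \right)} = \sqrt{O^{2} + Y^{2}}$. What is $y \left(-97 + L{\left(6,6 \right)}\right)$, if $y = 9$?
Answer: $-873 + 54 \sqrt{2} \approx -796.63$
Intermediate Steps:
$y \left(-97 + L{\left(6,6 \right)}\right) = 9 \left(-97 + \sqrt{6^{2} + 6^{2}}\right) = 9 \left(-97 + \sqrt{36 + 36}\right) = 9 \left(-97 + \sqrt{72}\right) = 9 \left(-97 + 6 \sqrt{2}\right) = -873 + 54 \sqrt{2}$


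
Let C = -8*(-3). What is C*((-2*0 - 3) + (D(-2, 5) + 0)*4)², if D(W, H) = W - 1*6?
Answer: 29400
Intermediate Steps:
D(W, H) = -6 + W (D(W, H) = W - 6 = -6 + W)
C = 24
C*((-2*0 - 3) + (D(-2, 5) + 0)*4)² = 24*((-2*0 - 3) + ((-6 - 2) + 0)*4)² = 24*((0 - 3) + (-8 + 0)*4)² = 24*(-3 - 8*4)² = 24*(-3 - 32)² = 24*(-35)² = 24*1225 = 29400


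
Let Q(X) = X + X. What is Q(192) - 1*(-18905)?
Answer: 19289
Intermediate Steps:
Q(X) = 2*X
Q(192) - 1*(-18905) = 2*192 - 1*(-18905) = 384 + 18905 = 19289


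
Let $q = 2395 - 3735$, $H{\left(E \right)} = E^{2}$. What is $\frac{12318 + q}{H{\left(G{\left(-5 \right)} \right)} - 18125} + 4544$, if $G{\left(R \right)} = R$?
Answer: $\frac{41117711}{9050} \approx 4543.4$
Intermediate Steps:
$q = -1340$ ($q = 2395 - 3735 = -1340$)
$\frac{12318 + q}{H{\left(G{\left(-5 \right)} \right)} - 18125} + 4544 = \frac{12318 - 1340}{\left(-5\right)^{2} - 18125} + 4544 = \frac{10978}{25 - 18125} + 4544 = \frac{10978}{-18100} + 4544 = 10978 \left(- \frac{1}{18100}\right) + 4544 = - \frac{5489}{9050} + 4544 = \frac{41117711}{9050}$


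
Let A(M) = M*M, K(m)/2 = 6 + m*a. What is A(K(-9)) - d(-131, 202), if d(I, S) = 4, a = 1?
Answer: 32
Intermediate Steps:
K(m) = 12 + 2*m (K(m) = 2*(6 + m*1) = 2*(6 + m) = 12 + 2*m)
A(M) = M**2
A(K(-9)) - d(-131, 202) = (12 + 2*(-9))**2 - 1*4 = (12 - 18)**2 - 4 = (-6)**2 - 4 = 36 - 4 = 32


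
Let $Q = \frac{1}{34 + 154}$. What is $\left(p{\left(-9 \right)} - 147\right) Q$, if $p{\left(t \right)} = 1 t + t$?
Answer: $- \frac{165}{188} \approx -0.87766$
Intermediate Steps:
$p{\left(t \right)} = 2 t$ ($p{\left(t \right)} = t + t = 2 t$)
$Q = \frac{1}{188} \approx 0.0053191$
$\left(p{\left(-9 \right)} - 147\right) Q = \left(2 \left(-9\right) - 147\right) \frac{1}{188} = \left(-18 - 147\right) \frac{1}{188} = \left(-165\right) \frac{1}{188} = - \frac{165}{188}$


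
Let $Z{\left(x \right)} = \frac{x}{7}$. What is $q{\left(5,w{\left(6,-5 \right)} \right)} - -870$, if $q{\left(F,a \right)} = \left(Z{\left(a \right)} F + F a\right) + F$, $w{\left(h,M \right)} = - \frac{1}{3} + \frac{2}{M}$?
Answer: $\frac{18287}{21} \approx 870.81$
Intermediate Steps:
$Z{\left(x \right)} = \frac{x}{7}$ ($Z{\left(x \right)} = x \frac{1}{7} = \frac{x}{7}$)
$w{\left(h,M \right)} = - \frac{1}{3} + \frac{2}{M}$ ($w{\left(h,M \right)} = \left(-1\right) \frac{1}{3} + \frac{2}{M} = - \frac{1}{3} + \frac{2}{M}$)
$q{\left(F,a \right)} = F + \frac{8 F a}{7}$ ($q{\left(F,a \right)} = \left(\frac{a}{7} F + F a\right) + F = \left(\frac{F a}{7} + F a\right) + F = \frac{8 F a}{7} + F = F + \frac{8 F a}{7}$)
$q{\left(5,w{\left(6,-5 \right)} \right)} - -870 = \frac{1}{7} \cdot 5 \left(7 + 8 \frac{6 - -5}{3 \left(-5\right)}\right) - -870 = \frac{1}{7} \cdot 5 \left(7 + 8 \cdot \frac{1}{3} \left(- \frac{1}{5}\right) \left(6 + 5\right)\right) + 870 = \frac{1}{7} \cdot 5 \left(7 + 8 \cdot \frac{1}{3} \left(- \frac{1}{5}\right) 11\right) + 870 = \frac{1}{7} \cdot 5 \left(7 + 8 \left(- \frac{11}{15}\right)\right) + 870 = \frac{1}{7} \cdot 5 \left(7 - \frac{88}{15}\right) + 870 = \frac{1}{7} \cdot 5 \cdot \frac{17}{15} + 870 = \frac{17}{21} + 870 = \frac{18287}{21}$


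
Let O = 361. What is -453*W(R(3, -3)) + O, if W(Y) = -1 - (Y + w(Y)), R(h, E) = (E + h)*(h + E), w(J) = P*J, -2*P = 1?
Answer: 814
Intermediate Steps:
P = -½ (P = -½*1 = -½ ≈ -0.50000)
w(J) = -J/2
R(h, E) = (E + h)² (R(h, E) = (E + h)*(E + h) = (E + h)²)
W(Y) = -1 - Y/2 (W(Y) = -1 - (Y - Y/2) = -1 - Y/2)
-453*W(R(3, -3)) + O = -453*(-1 - (-3 + 3)²/2) + 361 = -453*(-1 - ½*0²) + 361 = -453*(-1 - ½*0) + 361 = -453*(-1 + 0) + 361 = -453*(-1) + 361 = 453 + 361 = 814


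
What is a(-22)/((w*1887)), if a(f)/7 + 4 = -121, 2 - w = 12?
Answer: 175/3774 ≈ 0.046370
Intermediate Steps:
w = -10 (w = 2 - 1*12 = 2 - 12 = -10)
a(f) = -875 (a(f) = -28 + 7*(-121) = -28 - 847 = -875)
a(-22)/((w*1887)) = -875/((-10*1887)) = -875/(-18870) = -875*(-1/18870) = 175/3774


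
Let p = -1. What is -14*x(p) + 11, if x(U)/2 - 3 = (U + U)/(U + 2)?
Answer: -17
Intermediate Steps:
x(U) = 6 + 4*U/(2 + U) (x(U) = 6 + 2*((U + U)/(U + 2)) = 6 + 2*((2*U)/(2 + U)) = 6 + 2*(2*U/(2 + U)) = 6 + 4*U/(2 + U))
-14*x(p) + 11 = -28*(6 + 5*(-1))/(2 - 1) + 11 = -28*(6 - 5)/1 + 11 = -28 + 11 = -17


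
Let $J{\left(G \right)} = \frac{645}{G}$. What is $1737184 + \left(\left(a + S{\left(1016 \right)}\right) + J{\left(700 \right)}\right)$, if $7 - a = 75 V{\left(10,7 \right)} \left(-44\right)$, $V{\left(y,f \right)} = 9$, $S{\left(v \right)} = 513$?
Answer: $\frac{247436689}{140} \approx 1.7674 \cdot 10^{6}$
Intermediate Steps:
$a = 29707$ ($a = 7 - 75 \cdot 9 \left(-44\right) = 7 - 675 \left(-44\right) = 7 - -29700 = 7 + 29700 = 29707$)
$1737184 + \left(\left(a + S{\left(1016 \right)}\right) + J{\left(700 \right)}\right) = 1737184 + \left(\left(29707 + 513\right) + \frac{645}{700}\right) = 1737184 + \left(30220 + 645 \cdot \frac{1}{700}\right) = 1737184 + \left(30220 + \frac{129}{140}\right) = 1737184 + \frac{4230929}{140} = \frac{247436689}{140}$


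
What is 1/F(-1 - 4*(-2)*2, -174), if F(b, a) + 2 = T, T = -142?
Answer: -1/144 ≈ -0.0069444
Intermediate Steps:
F(b, a) = -144 (F(b, a) = -2 - 142 = -144)
1/F(-1 - 4*(-2)*2, -174) = 1/(-144) = -1/144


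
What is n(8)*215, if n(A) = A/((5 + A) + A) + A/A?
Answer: 6235/21 ≈ 296.90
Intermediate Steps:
n(A) = 1 + A/(5 + 2*A) (n(A) = A/(5 + 2*A) + 1 = 1 + A/(5 + 2*A))
n(8)*215 = ((5 + 3*8)/(5 + 2*8))*215 = ((5 + 24)/(5 + 16))*215 = (29/21)*215 = 6235/21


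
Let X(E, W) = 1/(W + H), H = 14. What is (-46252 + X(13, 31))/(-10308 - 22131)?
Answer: 2081339/1459755 ≈ 1.4258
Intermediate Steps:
X(E, W) = 1/(14 + W) (X(E, W) = 1/(W + 14) = 1/(14 + W))
(-46252 + X(13, 31))/(-10308 - 22131) = (-46252 + 1/(14 + 31))/(-10308 - 22131) = (-46252 + 1/45)/(-32439) = (-46252 + 1/45)*(-1/32439) = -2081339/45*(-1/32439) = 2081339/1459755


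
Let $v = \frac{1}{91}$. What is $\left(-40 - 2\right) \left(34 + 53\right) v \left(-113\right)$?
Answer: $\frac{58986}{13} \approx 4537.4$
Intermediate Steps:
$v = \frac{1}{91} \approx 0.010989$
$\left(-40 - 2\right) \left(34 + 53\right) v \left(-113\right) = \left(-40 - 2\right) \left(34 + 53\right) \frac{1}{91} \left(-113\right) = \left(-42\right) 87 \cdot \frac{1}{91} \left(-113\right) = \left(-3654\right) \frac{1}{91} \left(-113\right) = \left(- \frac{522}{13}\right) \left(-113\right) = \frac{58986}{13}$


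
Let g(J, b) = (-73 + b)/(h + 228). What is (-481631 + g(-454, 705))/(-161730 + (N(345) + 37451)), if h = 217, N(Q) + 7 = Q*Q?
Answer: 214325163/2341145 ≈ 91.547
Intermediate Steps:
N(Q) = -7 + Q**2 (N(Q) = -7 + Q*Q = -7 + Q**2)
g(J, b) = -73/445 + b/445 (g(J, b) = (-73 + b)/(217 + 228) = (-73 + b)/445 = (-73 + b)*(1/445) = -73/445 + b/445)
(-481631 + g(-454, 705))/(-161730 + (N(345) + 37451)) = (-481631 + (-73/445 + (1/445)*705))/(-161730 + ((-7 + 345**2) + 37451)) = (-481631 + (-73/445 + 141/89))/(-161730 + ((-7 + 119025) + 37451)) = (-481631 + 632/445)/(-161730 + (119018 + 37451)) = -214325163/(445*(-161730 + 156469)) = -214325163/445/(-5261) = -214325163/445*(-1/5261) = 214325163/2341145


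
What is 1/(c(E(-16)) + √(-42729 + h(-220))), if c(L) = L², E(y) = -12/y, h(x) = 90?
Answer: 48/3638555 - 256*I*√42639/10915665 ≈ 1.3192e-5 - 0.0048428*I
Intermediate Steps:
1/(c(E(-16)) + √(-42729 + h(-220))) = 1/((-12/(-16))² + √(-42729 + 90)) = 1/((-12*(-1/16))² + √(-42639)) = 1/((¾)² + I*√42639) = 1/(9/16 + I*√42639)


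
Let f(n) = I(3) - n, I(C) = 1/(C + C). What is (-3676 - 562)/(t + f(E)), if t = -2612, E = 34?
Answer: 25428/15875 ≈ 1.6018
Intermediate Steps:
I(C) = 1/(2*C)
f(n) = ⅙ - n (f(n) = (½)/3 - n = (½)*(⅓) - n = ⅙ - n)
(-3676 - 562)/(t + f(E)) = (-3676 - 562)/(-2612 + (⅙ - 1*34)) = -4238/(-2612 + (⅙ - 34)) = -4238/(-2612 - 203/6) = -4238/(-15875/6) = -4238*(-6/15875) = 25428/15875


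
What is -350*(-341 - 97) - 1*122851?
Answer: 30449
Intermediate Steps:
-350*(-341 - 97) - 1*122851 = -350*(-438) - 122851 = 153300 - 122851 = 30449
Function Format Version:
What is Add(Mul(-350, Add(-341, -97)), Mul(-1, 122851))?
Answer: 30449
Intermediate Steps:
Add(Mul(-350, Add(-341, -97)), Mul(-1, 122851)) = Add(Mul(-350, -438), -122851) = Add(153300, -122851) = 30449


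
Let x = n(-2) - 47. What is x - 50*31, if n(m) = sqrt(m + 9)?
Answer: -1597 + sqrt(7) ≈ -1594.4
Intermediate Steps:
n(m) = sqrt(9 + m)
x = -47 + sqrt(7) (x = sqrt(9 - 2) - 47 = sqrt(7) - 47 = -47 + sqrt(7) ≈ -44.354)
x - 50*31 = (-47 + sqrt(7)) - 50*31 = (-47 + sqrt(7)) - 1550 = -1597 + sqrt(7)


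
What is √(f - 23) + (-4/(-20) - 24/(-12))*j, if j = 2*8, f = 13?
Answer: 176/5 + I*√10 ≈ 35.2 + 3.1623*I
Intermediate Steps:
j = 16
√(f - 23) + (-4/(-20) - 24/(-12))*j = √(13 - 23) + (-4/(-20) - 24/(-12))*16 = √(-10) + (-4*(-1/20) - 24*(-1/12))*16 = I*√10 + (⅕ + 2)*16 = I*√10 + (11/5)*16 = I*√10 + 176/5 = 176/5 + I*√10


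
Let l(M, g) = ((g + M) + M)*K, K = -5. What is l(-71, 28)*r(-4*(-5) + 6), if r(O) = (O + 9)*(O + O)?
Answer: 1037400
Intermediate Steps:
r(O) = 2*O*(9 + O) (r(O) = (9 + O)*(2*O) = 2*O*(9 + O))
l(M, g) = -10*M - 5*g (l(M, g) = ((g + M) + M)*(-5) = ((M + g) + M)*(-5) = (g + 2*M)*(-5) = -10*M - 5*g)
l(-71, 28)*r(-4*(-5) + 6) = (-10*(-71) - 5*28)*(2*(-4*(-5) + 6)*(9 + (-4*(-5) + 6))) = (710 - 140)*(2*(20 + 6)*(9 + (20 + 6))) = 570*(2*26*(9 + 26)) = 570*(2*26*35) = 570*1820 = 1037400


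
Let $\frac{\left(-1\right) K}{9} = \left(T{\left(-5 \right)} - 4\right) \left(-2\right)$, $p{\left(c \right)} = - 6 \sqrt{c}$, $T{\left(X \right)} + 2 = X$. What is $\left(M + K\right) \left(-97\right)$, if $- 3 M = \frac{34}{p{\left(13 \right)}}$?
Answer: $19206 - \frac{1649 \sqrt{13}}{117} \approx 19155.0$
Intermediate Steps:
$T{\left(X \right)} = -2 + X$
$M = \frac{17 \sqrt{13}}{117}$ ($M = - \frac{34 \frac{1}{\left(-6\right) \sqrt{13}}}{3} = - \frac{34 \left(- \frac{\sqrt{13}}{78}\right)}{3} = - \frac{\left(- \frac{17}{39}\right) \sqrt{13}}{3} = \frac{17 \sqrt{13}}{117} \approx 0.52388$)
$K = -198$ ($K = - 9 \left(\left(-2 - 5\right) - 4\right) \left(-2\right) = - 9 \left(-7 - 4\right) \left(-2\right) = - 9 \left(\left(-11\right) \left(-2\right)\right) = \left(-9\right) 22 = -198$)
$\left(M + K\right) \left(-97\right) = \left(\frac{17 \sqrt{13}}{117} - 198\right) \left(-97\right) = \left(-198 + \frac{17 \sqrt{13}}{117}\right) \left(-97\right) = 19206 - \frac{1649 \sqrt{13}}{117}$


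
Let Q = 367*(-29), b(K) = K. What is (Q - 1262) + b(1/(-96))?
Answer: -1142881/96 ≈ -11905.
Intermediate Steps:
Q = -10643
(Q - 1262) + b(1/(-96)) = (-10643 - 1262) + 1/(-96) = -11905 - 1/96 = -1142881/96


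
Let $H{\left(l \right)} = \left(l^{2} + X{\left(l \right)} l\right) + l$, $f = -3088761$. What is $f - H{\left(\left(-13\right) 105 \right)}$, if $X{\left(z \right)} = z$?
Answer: $-6813846$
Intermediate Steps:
$H{\left(l \right)} = l + 2 l^{2}$ ($H{\left(l \right)} = \left(l^{2} + l l\right) + l = \left(l^{2} + l^{2}\right) + l = 2 l^{2} + l = l + 2 l^{2}$)
$f - H{\left(\left(-13\right) 105 \right)} = -3088761 - \left(-13\right) 105 \left(1 + 2 \left(\left(-13\right) 105\right)\right) = -3088761 - - 1365 \left(1 + 2 \left(-1365\right)\right) = -3088761 - - 1365 \left(1 - 2730\right) = -3088761 - \left(-1365\right) \left(-2729\right) = -3088761 - 3725085 = -6813846$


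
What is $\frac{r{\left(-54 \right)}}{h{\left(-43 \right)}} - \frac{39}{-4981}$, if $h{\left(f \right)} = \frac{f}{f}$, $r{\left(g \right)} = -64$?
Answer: $- \frac{318745}{4981} \approx -63.992$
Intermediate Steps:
$h{\left(f \right)} = 1$
$\frac{r{\left(-54 \right)}}{h{\left(-43 \right)}} - \frac{39}{-4981} = - \frac{64}{1} - \frac{39}{-4981} = \left(-64\right) 1 - - \frac{39}{4981} = -64 + \frac{39}{4981} = - \frac{318745}{4981}$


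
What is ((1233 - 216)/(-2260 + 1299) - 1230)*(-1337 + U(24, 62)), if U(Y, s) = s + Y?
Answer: 1479991797/961 ≈ 1.5401e+6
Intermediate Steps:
U(Y, s) = Y + s
((1233 - 216)/(-2260 + 1299) - 1230)*(-1337 + U(24, 62)) = ((1233 - 216)/(-2260 + 1299) - 1230)*(-1337 + (24 + 62)) = (1017/(-961) - 1230)*(-1337 + 86) = (1017*(-1/961) - 1230)*(-1251) = (-1017/961 - 1230)*(-1251) = -1183047/961*(-1251) = 1479991797/961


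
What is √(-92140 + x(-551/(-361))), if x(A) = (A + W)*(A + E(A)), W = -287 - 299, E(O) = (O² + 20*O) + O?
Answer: 65*I*√3489445/361 ≈ 336.34*I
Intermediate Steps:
E(O) = O² + 21*O
W = -586
x(A) = (-586 + A)*(A + A*(21 + A)) (x(A) = (A - 586)*(A + A*(21 + A)) = (-586 + A)*(A + A*(21 + A)))
√(-92140 + x(-551/(-361))) = √(-92140 + (-551/(-361))*(-12892 + (-551/(-361))² - (-310764)/(-361))) = √(-92140 + (-551*(-1/361))*(-12892 + (-551*(-1/361))² - (-310764)*(-1)/361)) = √(-92140 + 29*(-12892 + (29/19)² - 564*29/19)/19) = √(-92140 + 29*(-12892 + 841/361 - 16356/19)/19) = √(-92140 + (29/19)*(-4963935/361)) = √(-92140 - 143954115/6859) = √(-775942375/6859) = 65*I*√3489445/361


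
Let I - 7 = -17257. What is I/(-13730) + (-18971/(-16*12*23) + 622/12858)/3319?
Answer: 18079172973595/14374997263552 ≈ 1.2577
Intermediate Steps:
I = -17250 (I = 7 - 17257 = -17250)
I/(-13730) + (-18971/(-16*12*23) + 622/12858)/3319 = -17250/(-13730) + (-18971/(-16*12*23) + 622/12858)/3319 = -17250*(-1/13730) + (-18971/((-192*23)) + 622*(1/12858))*(1/3319) = 1725/1373 + (-18971/(-4416) + 311/6429)*(1/3319) = 1725/1373 + (-18971*(-1/4416) + 311/6429)*(1/3319) = 1725/1373 + (18971/4416 + 311/6429)*(1/3319) = 1725/1373 + (13704215/3154496)*(1/3319) = 1725/1373 + 13704215/10469772224 = 18079172973595/14374997263552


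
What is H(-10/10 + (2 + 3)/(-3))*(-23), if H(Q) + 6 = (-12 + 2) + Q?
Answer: 1288/3 ≈ 429.33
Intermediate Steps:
H(Q) = -16 + Q (H(Q) = -6 + ((-12 + 2) + Q) = -6 + (-10 + Q) = -16 + Q)
H(-10/10 + (2 + 3)/(-3))*(-23) = (-16 + (-10/10 + (2 + 3)/(-3)))*(-23) = (-16 + (-10*⅒ + 5*(-⅓)))*(-23) = (-16 + (-1 - 5/3))*(-23) = (-16 - 8/3)*(-23) = -56/3*(-23) = 1288/3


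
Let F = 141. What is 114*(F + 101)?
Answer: 27588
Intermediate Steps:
114*(F + 101) = 114*(141 + 101) = 114*242 = 27588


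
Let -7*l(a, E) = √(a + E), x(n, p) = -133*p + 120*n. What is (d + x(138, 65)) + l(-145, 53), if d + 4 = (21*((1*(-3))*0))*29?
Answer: 7911 - 2*I*√23/7 ≈ 7911.0 - 1.3702*I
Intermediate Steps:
l(a, E) = -√(E + a)/7 (l(a, E) = -√(a + E)/7 = -√(E + a)/7)
d = -4 (d = -4 + (21*((1*(-3))*0))*29 = -4 + (21*(-3*0))*29 = -4 + (21*0)*29 = -4 + 0*29 = -4 + 0 = -4)
(d + x(138, 65)) + l(-145, 53) = (-4 + (-133*65 + 120*138)) - √(53 - 145)/7 = (-4 + (-8645 + 16560)) - 2*I*√23/7 = (-4 + 7915) - 2*I*√23/7 = 7911 - 2*I*√23/7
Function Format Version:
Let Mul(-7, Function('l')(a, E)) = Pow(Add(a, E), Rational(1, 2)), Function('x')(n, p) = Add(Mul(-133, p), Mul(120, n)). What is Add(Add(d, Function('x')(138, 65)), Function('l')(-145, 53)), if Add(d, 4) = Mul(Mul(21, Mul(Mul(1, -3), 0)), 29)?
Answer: Add(7911, Mul(Rational(-2, 7), I, Pow(23, Rational(1, 2)))) ≈ Add(7911.0, Mul(-1.3702, I))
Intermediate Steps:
Function('l')(a, E) = Mul(Rational(-1, 7), Pow(Add(E, a), Rational(1, 2))) (Function('l')(a, E) = Mul(Rational(-1, 7), Pow(Add(a, E), Rational(1, 2))) = Mul(Rational(-1, 7), Pow(Add(E, a), Rational(1, 2))))
d = -4 (d = Add(-4, Mul(Mul(21, Mul(Mul(1, -3), 0)), 29)) = Add(-4, Mul(Mul(21, Mul(-3, 0)), 29)) = Add(-4, Mul(Mul(21, 0), 29)) = Add(-4, Mul(0, 29)) = Add(-4, 0) = -4)
Add(Add(d, Function('x')(138, 65)), Function('l')(-145, 53)) = Add(Add(-4, Add(Mul(-133, 65), Mul(120, 138))), Mul(Rational(-1, 7), Pow(Add(53, -145), Rational(1, 2)))) = Add(Add(-4, Add(-8645, 16560)), Mul(Rational(-1, 7), Pow(-92, Rational(1, 2)))) = Add(Add(-4, 7915), Mul(Rational(-1, 7), Mul(2, I, Pow(23, Rational(1, 2))))) = Add(7911, Mul(Rational(-2, 7), I, Pow(23, Rational(1, 2))))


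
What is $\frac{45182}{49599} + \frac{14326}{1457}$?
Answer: $\frac{776385448}{72265743} \approx 10.743$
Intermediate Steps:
$\frac{45182}{49599} + \frac{14326}{1457} = \frac{776385448}{72265743}$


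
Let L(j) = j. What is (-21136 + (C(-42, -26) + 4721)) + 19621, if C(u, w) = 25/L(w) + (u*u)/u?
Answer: 82239/26 ≈ 3163.0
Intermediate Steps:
C(u, w) = u + 25/w (C(u, w) = 25/w + (u*u)/u = 25/w + u²/u = 25/w + u = u + 25/w)
(-21136 + (C(-42, -26) + 4721)) + 19621 = (-21136 + ((-42 + 25/(-26)) + 4721)) + 19621 = (-21136 + ((-42 + 25*(-1/26)) + 4721)) + 19621 = (-21136 + ((-42 - 25/26) + 4721)) + 19621 = (-21136 + (-1117/26 + 4721)) + 19621 = (-21136 + 121629/26) + 19621 = -427907/26 + 19621 = 82239/26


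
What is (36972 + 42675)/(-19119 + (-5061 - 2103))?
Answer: -26549/8761 ≈ -3.0304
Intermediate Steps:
(36972 + 42675)/(-19119 + (-5061 - 2103)) = 79647/(-19119 - 7164) = 79647/(-26283) = 79647*(-1/26283) = -26549/8761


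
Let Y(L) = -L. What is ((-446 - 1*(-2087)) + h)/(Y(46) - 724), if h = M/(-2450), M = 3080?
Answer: -57391/26950 ≈ -2.1295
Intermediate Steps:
h = -44/35 (h = 3080/(-2450) = 3080*(-1/2450) = -44/35 ≈ -1.2571)
((-446 - 1*(-2087)) + h)/(Y(46) - 724) = ((-446 - 1*(-2087)) - 44/35)/(-1*46 - 724) = ((-446 + 2087) - 44/35)/(-46 - 724) = (1641 - 44/35)/(-770) = (57391/35)*(-1/770) = -57391/26950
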